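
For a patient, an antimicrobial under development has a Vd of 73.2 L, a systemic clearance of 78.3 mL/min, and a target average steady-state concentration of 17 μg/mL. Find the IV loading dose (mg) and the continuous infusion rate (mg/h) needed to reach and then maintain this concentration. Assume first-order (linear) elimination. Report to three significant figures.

Loading: fill Vd to C_target → 73.20 L × 17 mg/L = 1244 mg
CL = 78.3 mL/min × 60/1000 = 4.698 L/h
Infusion rate = 4.698 L/h × 17 mg/L = 79.87 mg/h

(a) 1240 mg; (b) 79.9 mg/h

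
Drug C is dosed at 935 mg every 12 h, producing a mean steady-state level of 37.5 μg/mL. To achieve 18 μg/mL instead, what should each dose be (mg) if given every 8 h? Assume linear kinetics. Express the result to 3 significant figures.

For first-order elimination, Css ∝ F·D/(CL·τ); F and CL are unchanged, so Css ∝ D/τ.
D₂ = D₁ × (Css,target / Css,current) × (τ₂/τ₁) = 935 × (18/37.5) × (8/12) = 299.2 mg

299 mg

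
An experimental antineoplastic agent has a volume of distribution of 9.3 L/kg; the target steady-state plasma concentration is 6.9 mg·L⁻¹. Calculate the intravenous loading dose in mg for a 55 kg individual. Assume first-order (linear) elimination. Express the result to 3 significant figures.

Vd = 9.3 L/kg × 55 kg = 511.5 L
LD = Vd × C = 511.5 × 6.900 = 3529 mg

3530 mg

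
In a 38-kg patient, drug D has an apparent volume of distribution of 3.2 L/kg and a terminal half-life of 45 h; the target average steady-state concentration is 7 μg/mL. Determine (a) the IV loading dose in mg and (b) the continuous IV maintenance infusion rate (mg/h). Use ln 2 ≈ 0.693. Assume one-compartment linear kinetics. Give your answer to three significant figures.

Vd(total) = 38 kg × 3.2 L/kg = 121.6 L
LD = Vd × C = 121.6 × 7 = 851.2 mg
CL = 0.693 × Vd / t½ = 0.693 × 121.6 / 45 = 1.873 L/h
Infusion rate = CL × Css = 1.873 × 7 = 13.11 mg/h

(a) 851 mg; (b) 13.1 mg/h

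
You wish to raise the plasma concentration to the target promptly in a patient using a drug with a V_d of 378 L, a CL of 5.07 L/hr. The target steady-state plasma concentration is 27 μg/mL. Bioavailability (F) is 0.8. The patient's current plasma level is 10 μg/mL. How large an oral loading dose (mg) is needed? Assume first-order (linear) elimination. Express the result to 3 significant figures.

8030 mg

Concentration deficit ΔC = 27 − 10 = 17.00 mg/L
LD = Vd × ΔC / F = 378.0 × 17.00 / 0.8 = 8033 mg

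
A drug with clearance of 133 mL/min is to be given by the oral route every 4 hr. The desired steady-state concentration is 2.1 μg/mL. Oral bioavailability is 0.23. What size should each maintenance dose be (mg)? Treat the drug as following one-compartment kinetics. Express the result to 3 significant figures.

Convert clearance: 133 mL/min × 60 min/h ÷ 1000 mL/L = 7.980 L/h
D = CL × Css × τ / F = 7.980 × 2.1 × 4 / 0.23 = 291.4 mg

291 mg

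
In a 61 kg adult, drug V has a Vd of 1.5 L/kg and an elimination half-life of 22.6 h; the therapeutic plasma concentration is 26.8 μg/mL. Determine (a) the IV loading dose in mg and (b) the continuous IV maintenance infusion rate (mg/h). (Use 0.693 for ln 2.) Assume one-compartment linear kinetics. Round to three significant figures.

(a) 2450 mg; (b) 75.2 mg/h

Vd = 1.5 L/kg × 61 kg = 91.50 L
LD = Vd × C = 91.50 × 26.8 = 2452 mg
CL = 0.693 × Vd / t½ = 0.693 × 91.50 / 22.6 = 2.806 L/h
Infusion rate = CL × Css = 2.806 × 26.8 = 75.20 mg/h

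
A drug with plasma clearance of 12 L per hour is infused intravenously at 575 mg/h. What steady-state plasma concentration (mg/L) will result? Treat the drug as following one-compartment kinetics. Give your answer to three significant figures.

47.9 mg/L

Css = rate / CL = 575 / 12.00 = 47.92 mg/L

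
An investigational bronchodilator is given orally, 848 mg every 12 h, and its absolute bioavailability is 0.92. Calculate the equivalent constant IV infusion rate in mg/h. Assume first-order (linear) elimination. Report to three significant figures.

65.0 mg/h

Equivalent systemic input: infusion rate = F·D/τ.
Rate = 0.92 × 848 / 12 = 65.01 mg/h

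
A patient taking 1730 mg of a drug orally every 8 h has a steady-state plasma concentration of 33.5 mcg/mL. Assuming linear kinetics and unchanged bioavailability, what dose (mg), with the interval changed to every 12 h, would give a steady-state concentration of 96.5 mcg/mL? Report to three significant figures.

With linear kinetics, Css is proportional to dose rate (D/τ) at fixed clearance.
D₂ = D₁ × (Css,target / Css,current) × (τ₂/τ₁) = 1730 × (96.5/33.5) × (12/8) = 7475 mg

7480 mg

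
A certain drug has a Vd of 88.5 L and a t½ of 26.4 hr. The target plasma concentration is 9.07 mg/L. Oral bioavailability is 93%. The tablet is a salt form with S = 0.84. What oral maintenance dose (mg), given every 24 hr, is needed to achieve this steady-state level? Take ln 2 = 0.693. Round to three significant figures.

CL = ln 2 · Vd / t½ = 0.693 × 88.50 / 26.4 = 2.323 L/h
D = CL × Css × τ / F / S = 2.323 × 9.07 × 24 / 0.93 / 0.84 = 647.3 mg

647 mg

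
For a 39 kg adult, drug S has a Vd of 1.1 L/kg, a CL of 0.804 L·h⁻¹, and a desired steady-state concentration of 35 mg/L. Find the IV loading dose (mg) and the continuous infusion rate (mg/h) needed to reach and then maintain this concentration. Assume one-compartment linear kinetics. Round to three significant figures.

(a) 1500 mg; (b) 28.1 mg/h

Vd = 1.1 L/kg × 39 kg = 42.90 L
LD = Vd · C_target = 42.90 × 35 = 1502 mg
Infusion rate = 0.8040 L/h × 35 mg/L = 28.14 mg/h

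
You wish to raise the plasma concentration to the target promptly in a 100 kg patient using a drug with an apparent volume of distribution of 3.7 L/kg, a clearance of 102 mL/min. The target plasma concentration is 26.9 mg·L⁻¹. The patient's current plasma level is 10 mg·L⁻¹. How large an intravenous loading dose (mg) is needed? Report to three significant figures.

Vd(total) = 100 kg × 3.7 L/kg = 370.0 L
Loading dose depends on Vd (not clearance): it fills the distribution volume.
Concentration deficit ΔC = 26.9 − 10 = 16.90 mg/L
LD = Vd × ΔC = 370.0 × 16.90 = 6253 mg

6250 mg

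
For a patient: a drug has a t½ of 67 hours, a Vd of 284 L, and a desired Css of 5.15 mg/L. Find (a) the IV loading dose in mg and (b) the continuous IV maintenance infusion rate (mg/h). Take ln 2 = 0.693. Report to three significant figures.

(a) 1460 mg; (b) 15.1 mg/h

LD = Vd × C = 284.0 × 5.15 = 1463 mg
CL = 0.693 × Vd / t½ = 0.693 × 284.0 / 67 = 2.937 L/h
Infusion rate = CL × Css = 2.937 × 5.15 = 15.13 mg/h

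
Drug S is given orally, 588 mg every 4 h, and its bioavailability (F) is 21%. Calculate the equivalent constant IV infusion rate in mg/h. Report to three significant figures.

Equivalent systemic input: infusion rate = F·D/τ.
Rate = 0.21 × 588 / 4 = 30.87 mg/h

30.9 mg/h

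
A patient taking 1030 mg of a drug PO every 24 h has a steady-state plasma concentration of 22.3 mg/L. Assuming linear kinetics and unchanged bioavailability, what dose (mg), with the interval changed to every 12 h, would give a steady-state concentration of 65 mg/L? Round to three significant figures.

With linear kinetics, Css is proportional to dose rate (D/τ) at fixed clearance.
D₂ = D₁ × (Css,target / Css,current) × (τ₂/τ₁) = 1030 × (65/22.3) × (12/24) = 1501 mg

1500 mg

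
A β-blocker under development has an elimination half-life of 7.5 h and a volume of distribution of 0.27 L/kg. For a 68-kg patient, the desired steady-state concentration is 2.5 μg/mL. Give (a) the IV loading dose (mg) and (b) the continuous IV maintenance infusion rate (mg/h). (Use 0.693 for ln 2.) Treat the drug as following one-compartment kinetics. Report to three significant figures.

(a) 45.9 mg; (b) 4.24 mg/h

Total Vd = 0.27 × 68 = 18.36 L
LD = Vd × C = 18.36 × 2.5 = 45.90 mg
CL = 0.693 × Vd / t½ = 0.693 × 18.36 / 7.5 = 1.696 L/h
Infusion rate = CL × Css = 1.696 × 2.5 = 4.240 mg/h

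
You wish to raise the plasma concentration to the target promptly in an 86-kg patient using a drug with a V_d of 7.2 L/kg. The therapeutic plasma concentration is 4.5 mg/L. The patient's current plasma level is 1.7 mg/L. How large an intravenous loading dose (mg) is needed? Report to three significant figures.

Vd = 7.2 L/kg × 86 kg = 619.2 L
Concentration deficit ΔC = 4.5 − 1.7 = 2.800 mg/L
LD = Vd × ΔC = 619.2 × 2.800 = 1734 mg

1730 mg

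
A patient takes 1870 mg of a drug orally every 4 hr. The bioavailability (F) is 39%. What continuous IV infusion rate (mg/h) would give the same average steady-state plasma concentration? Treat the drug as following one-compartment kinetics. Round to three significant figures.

182 mg/h

Equivalent systemic input: infusion rate = F·D/τ.
Rate = 0.39 × 1870 / 4 = 182.3 mg/h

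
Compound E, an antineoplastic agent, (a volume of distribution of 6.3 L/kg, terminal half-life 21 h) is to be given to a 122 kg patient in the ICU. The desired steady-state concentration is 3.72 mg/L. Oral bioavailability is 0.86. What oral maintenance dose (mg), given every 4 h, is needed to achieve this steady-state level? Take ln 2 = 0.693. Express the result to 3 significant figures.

Total Vd = 6.3 × 122 = 768.6 L
CL = ln 2 · Vd / t½ = 0.693 × 768.6 / 21 = 25.36 L/h
D = CL × Css × τ / F = 25.36 × 3.72 × 4 / 0.86 = 438.8 mg

439 mg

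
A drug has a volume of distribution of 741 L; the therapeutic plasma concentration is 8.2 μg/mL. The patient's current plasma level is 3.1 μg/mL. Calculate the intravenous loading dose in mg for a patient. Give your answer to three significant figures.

3780 mg

The loading dose fills Vd to the target concentration.
Concentration deficit ΔC = 8.2 − 3.1 = 5.100 mg/L
LD = Vd × ΔC = 741.0 × 5.100 = 3779 mg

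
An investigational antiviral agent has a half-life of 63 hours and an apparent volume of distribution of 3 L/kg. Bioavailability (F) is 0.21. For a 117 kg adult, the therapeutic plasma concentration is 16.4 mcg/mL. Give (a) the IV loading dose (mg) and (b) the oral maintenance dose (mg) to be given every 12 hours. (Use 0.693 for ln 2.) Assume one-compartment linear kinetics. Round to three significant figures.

Vd = 3 L/kg × 117 kg = 351.0 L
LD = Vd × C = 351.0 × 16.4 = 5756 mg
CL = 0.693 × Vd / t½ = 0.693 × 351.0 / 63 = 3.861 L/h
D = CL × Css × τ / F = 3.861 × 16.4 × 12 / 0.21 = 3618 mg

(a) 5760 mg; (b) 3620 mg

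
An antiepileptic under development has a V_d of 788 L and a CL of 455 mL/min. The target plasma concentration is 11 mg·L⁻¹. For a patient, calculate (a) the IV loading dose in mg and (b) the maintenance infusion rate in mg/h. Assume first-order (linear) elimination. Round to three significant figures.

Loading dose = Vd × C = 788.0 × 11 = 8668 mg
Convert clearance: 455 mL/min × 60 min/h ÷ 1000 mL/L = 27.30 L/h
Infusion rate = 27.30 L/h × 11 mg/L = 300.3 mg/h

(a) 8670 mg; (b) 300 mg/h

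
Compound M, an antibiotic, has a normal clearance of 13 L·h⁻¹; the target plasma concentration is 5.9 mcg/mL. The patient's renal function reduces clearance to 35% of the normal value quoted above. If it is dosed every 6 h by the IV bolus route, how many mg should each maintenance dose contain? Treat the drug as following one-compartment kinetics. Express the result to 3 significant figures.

Patient clearance = 0.35 × 13.00 = 4.550 L/h
At steady state, dose per interval replaces the amount cleared in that interval: D/τ = CL·Css.
D = CL × Css × τ = 4.550 × 5.9 × 6 = 161.1 mg

161 mg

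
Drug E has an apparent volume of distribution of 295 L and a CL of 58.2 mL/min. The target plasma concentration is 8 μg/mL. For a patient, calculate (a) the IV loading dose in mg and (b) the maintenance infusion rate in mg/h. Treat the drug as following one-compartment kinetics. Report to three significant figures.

Loading dose = Vd × C = 295.0 × 8 = 2360 mg
CL = 58.2 mL/min × 60/1000 = 3.492 L/h
Maintenance infusion rate = CL × Css = 3.492 × 8 = 27.94 mg/h

(a) 2360 mg; (b) 27.9 mg/h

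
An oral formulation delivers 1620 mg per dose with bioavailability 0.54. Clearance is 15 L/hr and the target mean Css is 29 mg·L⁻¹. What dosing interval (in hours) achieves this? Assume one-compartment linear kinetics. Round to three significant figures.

F·D/τ = CL·Css → τ = F·D / (CL·Css).
τ = 0.54 × 1620 / (15 × 29) = 2.011 h

2.01 h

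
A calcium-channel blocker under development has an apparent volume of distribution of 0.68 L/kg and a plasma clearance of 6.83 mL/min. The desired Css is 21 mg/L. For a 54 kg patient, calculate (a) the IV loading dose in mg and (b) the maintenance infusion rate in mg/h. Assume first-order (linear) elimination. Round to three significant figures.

(a) 771 mg; (b) 8.61 mg/h

Total Vd = 0.68 × 54 = 36.72 L
Loading dose = Vd × C = 36.72 × 21 = 771.1 mg
CL = 6.83 mL/min = 6.83 × 0.06 = 0.4098 L/h
Maintenance infusion rate = CL × Css = 0.4098 × 21 = 8.606 mg/h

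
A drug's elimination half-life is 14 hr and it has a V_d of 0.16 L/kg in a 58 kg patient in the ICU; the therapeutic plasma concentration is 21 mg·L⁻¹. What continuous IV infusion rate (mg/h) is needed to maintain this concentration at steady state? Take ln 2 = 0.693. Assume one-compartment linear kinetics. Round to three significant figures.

Vd(total) = 58 kg × 0.16 L/kg = 9.280 L
CL = ln 2 · Vd / t½ = 0.693 × 9.280 / 14 = 0.4594 L/h
Infusion rate = CL × Css = 0.4594 × 21 = 9.647 mg/h

9.65 mg/h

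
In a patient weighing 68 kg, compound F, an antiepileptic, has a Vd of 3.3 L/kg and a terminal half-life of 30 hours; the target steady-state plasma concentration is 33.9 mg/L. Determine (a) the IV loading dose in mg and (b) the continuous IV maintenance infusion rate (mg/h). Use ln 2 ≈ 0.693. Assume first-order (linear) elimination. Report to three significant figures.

Vd = 3.3 L/kg × 68 kg = 224.4 L
LD = Vd × C = 224.4 × 33.9 = 7607 mg
CL = 0.693 × Vd / t½ = 0.693 × 224.4 / 30 = 5.184 L/h
Infusion rate = CL × Css = 5.184 × 33.9 = 175.7 mg/h

(a) 7610 mg; (b) 176 mg/h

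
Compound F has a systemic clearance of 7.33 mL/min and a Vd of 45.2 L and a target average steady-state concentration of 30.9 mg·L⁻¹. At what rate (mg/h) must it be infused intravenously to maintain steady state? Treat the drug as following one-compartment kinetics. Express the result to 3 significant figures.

CL = 7.33 mL/min × 60/1000 = 0.4398 L/h
Rate = CL × Css = 0.4398 × 30.9 = 13.59 mg/h

13.6 mg/h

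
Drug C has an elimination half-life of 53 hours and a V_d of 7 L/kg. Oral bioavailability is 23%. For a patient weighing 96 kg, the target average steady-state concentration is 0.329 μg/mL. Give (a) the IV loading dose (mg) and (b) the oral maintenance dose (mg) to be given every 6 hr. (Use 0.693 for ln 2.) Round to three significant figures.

Vd = 7 L/kg × 96 kg = 672.0 L
LD = Vd × C = 672.0 × 0.329 = 221.1 mg
CL = 0.693 × Vd / t½ = 0.693 × 672.0 / 53 = 8.787 L/h
D = CL × Css × τ / F = 8.787 × 0.329 × 6 / 0.23 = 75.42 mg

(a) 221 mg; (b) 75.4 mg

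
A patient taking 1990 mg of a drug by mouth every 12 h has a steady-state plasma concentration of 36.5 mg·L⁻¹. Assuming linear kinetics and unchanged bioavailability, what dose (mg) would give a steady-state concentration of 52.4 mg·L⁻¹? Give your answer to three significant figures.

2860 mg

With linear kinetics, Css is proportional to dose rate (D/τ) at fixed clearance.
D₂ = D₁ × (Css,target / Css,current) = 1990 × 52.4/36.5 = 2857 mg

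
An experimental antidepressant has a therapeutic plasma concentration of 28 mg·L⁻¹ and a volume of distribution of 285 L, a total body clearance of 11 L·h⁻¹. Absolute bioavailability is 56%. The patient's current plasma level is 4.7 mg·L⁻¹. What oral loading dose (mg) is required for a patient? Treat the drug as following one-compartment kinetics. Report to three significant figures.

The loading dose fills Vd to the target concentration.
Concentration deficit ΔC = 28 − 4.7 = 23.30 mg/L
LD = Vd × ΔC / F = 285.0 × 23.30 / 0.56 = 11860 mg

11900 mg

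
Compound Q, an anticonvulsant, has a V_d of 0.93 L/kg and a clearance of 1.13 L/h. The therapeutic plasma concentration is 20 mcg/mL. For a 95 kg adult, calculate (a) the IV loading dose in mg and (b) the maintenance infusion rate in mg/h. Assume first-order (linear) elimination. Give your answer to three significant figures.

(a) 1770 mg; (b) 22.6 mg/h

Vd = 0.93 L/kg × 95 kg = 88.35 L
LD = Vd · C_target = 88.35 × 20 = 1767 mg
Maintenance infusion rate = CL × Css = 1.130 × 20 = 22.60 mg/h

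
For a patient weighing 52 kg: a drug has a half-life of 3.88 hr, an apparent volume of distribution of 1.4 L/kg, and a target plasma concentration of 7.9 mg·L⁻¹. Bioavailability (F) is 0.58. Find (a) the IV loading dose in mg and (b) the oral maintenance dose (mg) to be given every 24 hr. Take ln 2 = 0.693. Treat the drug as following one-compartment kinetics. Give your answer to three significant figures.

(a) 575 mg; (b) 4250 mg

Vd(total) = 52 kg × 1.4 L/kg = 72.80 L
LD = Vd × C = 72.80 × 7.9 = 575.1 mg
CL = 0.693 × Vd / t½ = 0.693 × 72.80 / 3.88 = 13.00 L/h
D = CL × Css × τ / F = 13.00 × 7.9 × 24 / 0.58 = 4250 mg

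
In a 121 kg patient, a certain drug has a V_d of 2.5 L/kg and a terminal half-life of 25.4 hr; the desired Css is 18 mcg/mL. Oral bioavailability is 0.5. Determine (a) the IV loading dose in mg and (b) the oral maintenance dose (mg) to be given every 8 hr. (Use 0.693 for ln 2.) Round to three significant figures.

(a) 5450 mg; (b) 2380 mg

Total Vd = 2.5 × 121 = 302.5 L
LD = Vd × C = 302.5 × 18 = 5445 mg
CL = 0.693 × Vd / t½ = 0.693 × 302.5 / 25.4 = 8.253 L/h
D = CL × Css × τ / F = 8.253 × 18 × 8 / 0.5 = 2377 mg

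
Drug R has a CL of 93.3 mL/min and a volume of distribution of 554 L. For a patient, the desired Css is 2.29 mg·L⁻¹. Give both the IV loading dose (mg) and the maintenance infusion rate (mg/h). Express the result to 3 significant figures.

(a) 1270 mg; (b) 12.8 mg/h

Loading: fill Vd to C_target → 554.0 L × 2.29 mg/L = 1269 mg
CL = 93.3 mL/min = 93.3 × 0.06 = 5.598 L/h
Maintenance infusion rate = CL × Css = 5.598 × 2.29 = 12.82 mg/h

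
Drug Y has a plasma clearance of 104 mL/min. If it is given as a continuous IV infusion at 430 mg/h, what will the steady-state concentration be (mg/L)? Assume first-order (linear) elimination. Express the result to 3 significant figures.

CL = 104 mL/min = 104 × 0.06 = 6.240 L/h
Css = rate / CL = 430 / 6.240 = 68.91 mg/L

68.9 mg/L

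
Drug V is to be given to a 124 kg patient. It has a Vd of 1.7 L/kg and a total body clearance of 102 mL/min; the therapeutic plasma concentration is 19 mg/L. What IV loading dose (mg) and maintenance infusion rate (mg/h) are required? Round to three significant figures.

Vd = 1.7 L/kg × 124 kg = 210.8 L
Loading: fill Vd to C_target → 210.8 L × 19 mg/L = 4005 mg
CL = 102 mL/min × 60/1000 = 6.120 L/h
Maintenance infusion rate = CL × Css = 6.120 × 19 = 116.3 mg/h

(a) 4010 mg; (b) 116 mg/h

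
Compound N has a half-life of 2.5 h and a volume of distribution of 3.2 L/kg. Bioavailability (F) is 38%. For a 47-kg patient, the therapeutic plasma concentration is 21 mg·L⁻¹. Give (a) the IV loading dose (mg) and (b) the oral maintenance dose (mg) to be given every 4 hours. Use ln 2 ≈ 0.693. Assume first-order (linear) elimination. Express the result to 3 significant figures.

(a) 3160 mg; (b) 9220 mg

Vd = 3.2 L/kg × 47 kg = 150.4 L
LD = Vd × C = 150.4 × 21 = 3158 mg
CL = 0.693 × Vd / t½ = 0.693 × 150.4 / 2.5 = 41.69 L/h
D = CL × Css × τ / F = 41.69 × 21 × 4 / 0.38 = 9216 mg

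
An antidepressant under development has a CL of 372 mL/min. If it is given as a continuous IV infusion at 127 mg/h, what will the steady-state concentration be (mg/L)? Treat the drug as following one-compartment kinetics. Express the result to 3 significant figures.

Convert clearance: 372 mL/min × 60 min/h ÷ 1000 mL/L = 22.32 L/h
Css = rate / CL = 127 / 22.32 = 5.690 mg/L

5.69 mg/L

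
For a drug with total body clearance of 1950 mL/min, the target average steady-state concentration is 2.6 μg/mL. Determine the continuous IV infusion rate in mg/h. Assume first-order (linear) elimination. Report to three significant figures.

Convert clearance: 1950 mL/min × 60 min/h ÷ 1000 mL/L = 117.0 L/h
R₀ = 117.0 × 2.6 = 304.2 mg/h

304 mg/h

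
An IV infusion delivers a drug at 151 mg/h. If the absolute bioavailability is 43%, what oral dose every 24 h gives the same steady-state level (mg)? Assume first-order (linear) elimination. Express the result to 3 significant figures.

8430 mg

To maintain the same Css, the systemic dosing rate must be unchanged: F·D/τ = infusion rate.
D = rate × τ / F = 151 × 24 / 0.43 = 8428 mg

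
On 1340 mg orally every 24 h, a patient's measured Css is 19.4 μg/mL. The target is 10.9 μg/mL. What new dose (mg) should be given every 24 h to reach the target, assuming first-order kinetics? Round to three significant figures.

For first-order elimination, Css ∝ F·D/(CL·τ); F and CL are unchanged, so Css ∝ D/τ.
D₂ = D₁ × (Css,target / Css,current) = 1340 × 10.9/19.4 = 752.9 mg

753 mg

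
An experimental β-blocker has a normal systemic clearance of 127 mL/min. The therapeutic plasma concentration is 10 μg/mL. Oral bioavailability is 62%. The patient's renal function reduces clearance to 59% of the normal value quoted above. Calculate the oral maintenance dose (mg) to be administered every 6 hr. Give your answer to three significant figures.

CL = 127 mL/min × 60/1000 = 7.620 L/h
Patient clearance = 0.59 × 7.620 = 4.496 L/h
D = CL × Css × τ / F = 4.496 × 10 × 6 / 0.62 = 435.1 mg

435 mg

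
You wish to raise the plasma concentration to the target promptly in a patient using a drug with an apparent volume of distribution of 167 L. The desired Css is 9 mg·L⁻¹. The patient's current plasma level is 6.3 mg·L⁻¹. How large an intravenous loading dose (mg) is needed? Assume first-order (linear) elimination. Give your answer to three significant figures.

The loading dose fills Vd to the target concentration.
Concentration deficit ΔC = 9 − 6.3 = 2.700 mg/L
LD = Vd × ΔC = 167.0 × 2.700 = 450.9 mg

451 mg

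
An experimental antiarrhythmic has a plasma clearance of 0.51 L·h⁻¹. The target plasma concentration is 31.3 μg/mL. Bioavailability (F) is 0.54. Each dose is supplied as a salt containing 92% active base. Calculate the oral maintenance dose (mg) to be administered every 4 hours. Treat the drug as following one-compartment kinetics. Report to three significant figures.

D = CL × Css × τ / F / S = 0.5100 × 31.3 × 4 / 0.54 / 0.92 = 128.5 mg

129 mg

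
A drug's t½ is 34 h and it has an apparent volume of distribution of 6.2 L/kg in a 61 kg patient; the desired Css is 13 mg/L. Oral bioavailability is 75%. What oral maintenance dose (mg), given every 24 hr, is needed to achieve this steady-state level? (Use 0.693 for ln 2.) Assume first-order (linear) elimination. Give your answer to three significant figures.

Vd(total) = 61 kg × 6.2 L/kg = 378.2 L
k = 0.693/34 = 0.02038 h⁻¹, so CL = k·Vd = 0.02038 × 378.2 = 7.708 L/h
D = CL × Css × τ / F = 7.708 × 13 × 24 / 0.75 = 3207 mg

3210 mg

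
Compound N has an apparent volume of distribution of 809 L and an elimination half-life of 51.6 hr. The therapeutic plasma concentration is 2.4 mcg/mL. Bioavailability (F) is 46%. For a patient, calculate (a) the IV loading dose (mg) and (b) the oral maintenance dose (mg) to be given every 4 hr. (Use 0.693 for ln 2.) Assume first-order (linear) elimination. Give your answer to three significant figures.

LD = Vd × C = 809.0 × 2.4 = 1942 mg
CL = 0.693 × Vd / t½ = 0.693 × 809.0 / 51.6 = 10.87 L/h
D = CL × Css × τ / F = 10.87 × 2.4 × 4 / 0.46 = 226.9 mg

(a) 1940 mg; (b) 227 mg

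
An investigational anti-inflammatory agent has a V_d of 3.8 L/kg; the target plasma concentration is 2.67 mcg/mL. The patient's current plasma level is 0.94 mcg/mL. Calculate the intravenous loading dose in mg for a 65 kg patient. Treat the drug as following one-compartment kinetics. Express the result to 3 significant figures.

427 mg

Vd = 3.8 L/kg × 65 kg = 247.0 L
Concentration deficit ΔC = 2.67 − 0.94 = 1.730 mg/L
LD = Vd × ΔC = 247.0 × 1.730 = 427.3 mg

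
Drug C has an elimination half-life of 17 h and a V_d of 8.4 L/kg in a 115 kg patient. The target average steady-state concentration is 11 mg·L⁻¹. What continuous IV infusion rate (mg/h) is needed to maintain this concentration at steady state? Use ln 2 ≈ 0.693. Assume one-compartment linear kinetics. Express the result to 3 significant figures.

Vd = 8.4 L/kg × 115 kg = 966.0 L
CL = 0.693 × Vd / t½ = 0.693 × 966.0 / 17 = 39.38 L/h
Infusion rate = CL × Css = 39.38 × 11 = 433.2 mg/h

433 mg/h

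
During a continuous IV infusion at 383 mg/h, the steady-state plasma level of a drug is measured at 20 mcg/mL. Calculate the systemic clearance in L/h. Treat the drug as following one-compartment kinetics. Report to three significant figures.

At steady state, infusion rate = CL × Css, so CL = rate / Css.
CL = 383 / 20 = 19.15 L/h

19.2 L/h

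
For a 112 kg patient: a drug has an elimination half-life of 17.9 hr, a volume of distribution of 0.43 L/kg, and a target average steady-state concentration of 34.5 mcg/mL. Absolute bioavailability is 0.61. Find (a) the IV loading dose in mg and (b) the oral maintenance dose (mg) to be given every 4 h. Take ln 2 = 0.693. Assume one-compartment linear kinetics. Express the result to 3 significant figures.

Total Vd = 0.43 × 112 = 48.16 L
LD = Vd × C = 48.16 × 34.5 = 1662 mg
CL = 0.693 × Vd / t½ = 0.693 × 48.16 / 17.9 = 1.865 L/h
D = CL × Css × τ / F = 1.865 × 34.5 × 4 / 0.61 = 421.9 mg

(a) 1660 mg; (b) 422 mg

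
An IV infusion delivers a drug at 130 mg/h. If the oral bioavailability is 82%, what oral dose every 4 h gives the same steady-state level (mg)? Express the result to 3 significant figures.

To maintain the same Css, the systemic dosing rate must be unchanged: F·D/τ = infusion rate.
D = rate × τ / F = 130 × 4 / 0.82 = 634.1 mg

634 mg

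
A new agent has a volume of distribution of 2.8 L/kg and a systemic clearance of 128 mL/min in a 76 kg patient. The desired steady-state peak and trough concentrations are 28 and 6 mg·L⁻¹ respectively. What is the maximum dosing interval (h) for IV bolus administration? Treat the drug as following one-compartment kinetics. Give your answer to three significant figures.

42.7 h

Vd = 2.8 L/kg × 76 kg = 212.8 L
Convert clearance: 128 mL/min × 60 min/h ÷ 1000 mL/L = 7.680 L/h
k = CL / Vd = 7.680 / 212.8 = 0.03609 h⁻¹
Between IV bolus doses, concentration decays as C = C₀·e^(−kτ), so C_peak/C_trough = e^(kτ).
τ_max = ln(C_peak/C_trough) / k = ln(28/6) / 0.03609 = 1.540 / 0.03609 = 42.67 h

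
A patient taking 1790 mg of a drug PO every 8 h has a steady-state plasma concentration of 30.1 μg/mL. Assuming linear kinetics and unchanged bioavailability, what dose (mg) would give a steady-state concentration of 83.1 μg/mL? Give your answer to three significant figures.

4940 mg

With linear kinetics, Css is proportional to dose rate (D/τ) at fixed clearance.
D₂ = D₁ × (Css,target / Css,current) = 1790 × 83.1/30.1 = 4942 mg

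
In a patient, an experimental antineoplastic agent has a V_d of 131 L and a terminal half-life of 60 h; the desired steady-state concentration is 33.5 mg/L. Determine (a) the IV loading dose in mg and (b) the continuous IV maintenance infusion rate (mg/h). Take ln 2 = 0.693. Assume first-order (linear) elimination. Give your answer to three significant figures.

LD = Vd × C = 131.0 × 33.5 = 4389 mg
CL = 0.693 × Vd / t½ = 0.693 × 131.0 / 60 = 1.513 L/h
Infusion rate = CL × Css = 1.513 × 33.5 = 50.69 mg/h

(a) 4390 mg; (b) 50.7 mg/h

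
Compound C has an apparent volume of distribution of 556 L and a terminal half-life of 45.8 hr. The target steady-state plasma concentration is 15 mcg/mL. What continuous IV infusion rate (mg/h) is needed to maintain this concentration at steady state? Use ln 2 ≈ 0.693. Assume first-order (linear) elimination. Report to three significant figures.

126 mg/h

k = 0.693/45.8 = 0.01513 h⁻¹, so CL = k·Vd = 0.01513 × 556.0 = 8.412 L/h
Infusion rate = CL × Css = 8.412 × 15 = 126.2 mg/h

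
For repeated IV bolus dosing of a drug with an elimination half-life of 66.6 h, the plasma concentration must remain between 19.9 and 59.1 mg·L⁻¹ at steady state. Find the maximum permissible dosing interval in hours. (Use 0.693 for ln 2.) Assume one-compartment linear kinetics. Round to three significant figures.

k = 0.693 / t½ = 0.693 / 66.6 = 0.01041 h⁻¹
Between IV bolus doses, concentration decays as C = C₀·e^(−kτ), so C_peak/C_trough = e^(kτ).
τ_max = ln(C_peak/C_trough) / k = ln(59.1/19.9) / 0.01041 = 1.089 / 0.01041 = 104.6 h

105 h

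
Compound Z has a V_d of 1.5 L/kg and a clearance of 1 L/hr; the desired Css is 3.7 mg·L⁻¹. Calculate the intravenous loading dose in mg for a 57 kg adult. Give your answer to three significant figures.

Total Vd = 1.5 × 57 = 85.50 L
LD = Vd × C = 85.50 × 3.700 = 316.4 mg

316 mg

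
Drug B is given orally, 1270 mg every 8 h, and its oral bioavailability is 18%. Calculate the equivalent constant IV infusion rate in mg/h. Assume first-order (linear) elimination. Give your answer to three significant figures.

28.6 mg/h

Equivalent systemic input: infusion rate = F·D/τ.
Rate = 0.18 × 1270 / 8 = 28.58 mg/h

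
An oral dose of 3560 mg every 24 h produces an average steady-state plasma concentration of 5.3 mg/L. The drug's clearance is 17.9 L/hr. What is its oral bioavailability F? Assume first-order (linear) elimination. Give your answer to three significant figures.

F·D/τ = CL·Css at steady state → F = CL·Css·τ / D.
F = 17.9 × 5.3 × 24 / 3560 = 0.640

0.640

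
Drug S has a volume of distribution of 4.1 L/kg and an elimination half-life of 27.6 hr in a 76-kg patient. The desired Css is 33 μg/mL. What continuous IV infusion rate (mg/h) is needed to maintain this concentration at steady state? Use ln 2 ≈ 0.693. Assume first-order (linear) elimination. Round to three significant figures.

Vd(total) = 76 kg × 4.1 L/kg = 311.6 L
CL = 0.693 × Vd / t½ = 0.693 × 311.6 / 27.6 = 7.824 L/h
Infusion rate = CL × Css = 7.824 × 33 = 258.2 mg/h

258 mg/h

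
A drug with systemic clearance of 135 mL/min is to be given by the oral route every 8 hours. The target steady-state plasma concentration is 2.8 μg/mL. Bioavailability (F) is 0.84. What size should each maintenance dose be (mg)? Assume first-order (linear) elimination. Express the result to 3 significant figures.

216 mg

CL = 135 mL/min × 60/1000 = 8.100 L/h
D = CL × Css × τ / F = 8.100 × 2.8 × 8 / 0.84 = 216.0 mg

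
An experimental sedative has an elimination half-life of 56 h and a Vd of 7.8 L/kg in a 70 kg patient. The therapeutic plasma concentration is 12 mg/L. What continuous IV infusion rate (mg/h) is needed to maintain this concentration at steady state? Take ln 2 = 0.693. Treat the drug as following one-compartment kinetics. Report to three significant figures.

Vd(total) = 70 kg × 7.8 L/kg = 546.0 L
k = 0.693/56 = 0.01238 h⁻¹, so CL = k·Vd = 0.01238 × 546.0 = 6.759 L/h
Infusion rate = CL × Css = 6.759 × 12 = 81.11 mg/h

81.1 mg/h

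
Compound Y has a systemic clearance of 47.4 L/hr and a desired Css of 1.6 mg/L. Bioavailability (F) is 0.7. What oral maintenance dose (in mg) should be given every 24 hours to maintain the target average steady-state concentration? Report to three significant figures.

2600 mg

D = CL × Css × τ / F = 47.40 × 1.6 × 24 / 0.7 = 2600 mg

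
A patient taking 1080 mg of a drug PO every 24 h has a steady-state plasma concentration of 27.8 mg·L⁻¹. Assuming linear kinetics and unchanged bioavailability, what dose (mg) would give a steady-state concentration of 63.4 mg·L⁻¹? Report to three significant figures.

For first-order elimination, Css ∝ F·D/(CL·τ); F and CL are unchanged, so Css ∝ D/τ.
D₂ = D₁ × (Css,target / Css,current) = 1080 × 63.4/27.8 = 2463 mg

2460 mg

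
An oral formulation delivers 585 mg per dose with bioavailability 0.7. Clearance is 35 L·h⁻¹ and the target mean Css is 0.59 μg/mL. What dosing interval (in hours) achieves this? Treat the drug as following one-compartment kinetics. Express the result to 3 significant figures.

19.8 h

F·D/τ = CL·Css → τ = F·D / (CL·Css).
τ = 0.7 × 585 / (35 × 0.59) = 19.83 h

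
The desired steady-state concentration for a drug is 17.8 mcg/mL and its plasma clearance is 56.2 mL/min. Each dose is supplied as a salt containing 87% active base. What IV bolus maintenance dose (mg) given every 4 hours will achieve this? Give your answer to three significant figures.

276 mg

CL = 56.2 mL/min × 60/1000 = 3.372 L/h
D = CL × Css × τ / S = 3.372 × 17.8 × 4 / 0.87 = 276.0 mg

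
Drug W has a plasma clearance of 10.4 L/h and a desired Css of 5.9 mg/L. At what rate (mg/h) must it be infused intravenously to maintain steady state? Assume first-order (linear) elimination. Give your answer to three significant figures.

61.4 mg/h

R₀ = 10.40 × 5.9 = 61.36 mg/h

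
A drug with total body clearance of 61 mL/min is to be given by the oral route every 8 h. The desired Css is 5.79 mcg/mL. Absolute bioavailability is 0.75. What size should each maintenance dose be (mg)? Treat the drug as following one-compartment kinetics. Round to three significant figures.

226 mg

CL = 61 mL/min = 61 × 0.06 = 3.660 L/h
At steady state, dose per interval replaces the amount cleared in that interval: F·D/τ = CL·Css.
D = CL × Css × τ / F = 3.660 × 5.79 × 8 / 0.75 = 226.0 mg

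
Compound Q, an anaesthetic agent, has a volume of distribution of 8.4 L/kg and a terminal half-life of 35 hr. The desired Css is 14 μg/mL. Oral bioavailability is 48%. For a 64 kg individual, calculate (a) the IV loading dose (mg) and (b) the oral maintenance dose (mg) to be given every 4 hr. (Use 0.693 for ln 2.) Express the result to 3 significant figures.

(a) 7530 mg; (b) 1240 mg

Total Vd = 8.4 × 64 = 537.6 L
LD = Vd × C = 537.6 × 14 = 7526 mg
CL = 0.693 × Vd / t½ = 0.693 × 537.6 / 35 = 10.64 L/h
D = CL × Css × τ / F = 10.64 × 14 × 4 / 0.48 = 1241 mg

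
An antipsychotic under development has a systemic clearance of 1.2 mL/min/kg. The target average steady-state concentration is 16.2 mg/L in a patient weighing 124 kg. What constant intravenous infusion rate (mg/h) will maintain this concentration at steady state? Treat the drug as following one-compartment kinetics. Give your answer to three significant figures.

145 mg/h

CL = 1.2 mL/min/kg × 124 kg = 148.8 mL/min = 148.8 × 60/1000 = 8.928 L/h
At steady state, infusion rate equals elimination rate: rate in = CL × Css.
Rate = CL × Css = 8.928 × 16.2 = 144.6 mg/h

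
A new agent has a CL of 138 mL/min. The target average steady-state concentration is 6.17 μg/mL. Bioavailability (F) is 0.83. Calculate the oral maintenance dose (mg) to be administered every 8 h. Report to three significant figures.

492 mg

CL = 138 mL/min × 60/1000 = 8.280 L/h
D = CL × Css × τ / F = 8.280 × 6.17 × 8 / 0.83 = 492.4 mg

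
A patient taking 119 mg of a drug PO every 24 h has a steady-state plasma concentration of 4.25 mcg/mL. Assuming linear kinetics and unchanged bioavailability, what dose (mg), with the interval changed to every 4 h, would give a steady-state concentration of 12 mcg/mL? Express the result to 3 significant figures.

56.0 mg

For first-order elimination, Css ∝ F·D/(CL·τ); F and CL are unchanged, so Css ∝ D/τ.
D₂ = D₁ × (Css,target / Css,current) × (τ₂/τ₁) = 119 × (12/4.25) × (4/24) = 56.00 mg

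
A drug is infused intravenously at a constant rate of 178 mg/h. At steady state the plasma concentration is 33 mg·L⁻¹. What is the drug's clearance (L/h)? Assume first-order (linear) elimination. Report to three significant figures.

At steady state, infusion rate = CL × Css, so CL = rate / Css.
CL = 178 / 33 = 5.394 L/h

5.39 L/h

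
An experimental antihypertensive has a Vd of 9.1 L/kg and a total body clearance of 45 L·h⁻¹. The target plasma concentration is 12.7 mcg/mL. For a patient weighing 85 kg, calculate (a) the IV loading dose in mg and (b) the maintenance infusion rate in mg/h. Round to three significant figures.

Vd(total) = 85 kg × 9.1 L/kg = 773.5 L
Loading dose = Vd × C = 773.5 × 12.7 = 9823 mg
Maintenance infusion rate = CL × Css = 45.00 × 12.7 = 571.5 mg/h

(a) 9820 mg; (b) 572 mg/h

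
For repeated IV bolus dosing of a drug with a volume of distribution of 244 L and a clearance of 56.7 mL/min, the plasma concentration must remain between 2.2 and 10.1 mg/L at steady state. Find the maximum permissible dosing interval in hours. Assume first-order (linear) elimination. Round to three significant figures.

109 h

CL = 56.7 mL/min × 60/1000 = 3.402 L/h
k = CL / Vd = 3.402 / 244.0 = 0.01394 h⁻¹
Between IV bolus doses, concentration decays as C = C₀·e^(−kτ), so C_peak/C_trough = e^(kτ).
τ_max = ln(C_peak/C_trough) / k = ln(10.1/2.2) / 0.01394 = 1.524 / 0.01394 = 109.3 h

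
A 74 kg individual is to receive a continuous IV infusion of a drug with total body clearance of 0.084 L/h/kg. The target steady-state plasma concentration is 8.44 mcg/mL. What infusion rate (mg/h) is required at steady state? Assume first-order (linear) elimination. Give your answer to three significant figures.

52.5 mg/h

CL = 0.084 L/h/kg × 74 kg = 6.216 L/h
Infusion rate = CL · Css = 6.216 L/h × 8.44 mg/L = 52.46 mg/h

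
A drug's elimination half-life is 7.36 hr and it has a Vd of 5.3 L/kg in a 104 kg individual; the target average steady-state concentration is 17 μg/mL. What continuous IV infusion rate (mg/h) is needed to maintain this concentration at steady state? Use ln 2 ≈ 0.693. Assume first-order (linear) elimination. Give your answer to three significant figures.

Vd(total) = 104 kg × 5.3 L/kg = 551.2 L
CL = 0.693 × Vd / t½ = 0.693 × 551.2 / 7.36 = 51.90 L/h
Infusion rate = CL × Css = 51.90 × 17 = 882.3 mg/h

882 mg/h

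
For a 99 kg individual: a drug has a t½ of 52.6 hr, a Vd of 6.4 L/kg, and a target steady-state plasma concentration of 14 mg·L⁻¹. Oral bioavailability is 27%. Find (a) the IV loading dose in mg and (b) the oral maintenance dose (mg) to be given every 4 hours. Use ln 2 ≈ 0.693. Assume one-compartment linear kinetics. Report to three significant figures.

(a) 8870 mg; (b) 1730 mg

Vd(total) = 99 kg × 6.4 L/kg = 633.6 L
LD = Vd × C = 633.6 × 14 = 8870 mg
CL = 0.693 × Vd / t½ = 0.693 × 633.6 / 52.6 = 8.348 L/h
D = CL × Css × τ / F = 8.348 × 14 × 4 / 0.27 = 1731 mg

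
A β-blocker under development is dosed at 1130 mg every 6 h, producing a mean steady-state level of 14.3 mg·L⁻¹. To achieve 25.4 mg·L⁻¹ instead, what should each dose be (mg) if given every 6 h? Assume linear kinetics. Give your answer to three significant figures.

2010 mg

With linear kinetics, Css is proportional to dose rate (D/τ) at fixed clearance.
D₂ = D₁ × (Css,target / Css,current) = 1130 × 25.4/14.3 = 2007 mg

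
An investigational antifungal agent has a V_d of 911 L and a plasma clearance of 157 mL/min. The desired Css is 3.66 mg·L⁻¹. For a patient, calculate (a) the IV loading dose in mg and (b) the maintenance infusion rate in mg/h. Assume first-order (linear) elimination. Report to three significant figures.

(a) 3330 mg; (b) 34.5 mg/h

Loading: fill Vd to C_target → 911.0 L × 3.66 mg/L = 3334 mg
Convert clearance: 157 mL/min × 60 min/h ÷ 1000 mL/L = 9.420 L/h
Maintenance: replace elimination → rate = CL × Css = 9.420 × 3.66 = 34.48 mg/h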